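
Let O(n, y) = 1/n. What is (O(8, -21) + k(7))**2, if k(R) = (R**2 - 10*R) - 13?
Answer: 73441/64 ≈ 1147.5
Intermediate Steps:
k(R) = -13 + R**2 - 10*R
(O(8, -21) + k(7))**2 = (1/8 + (-13 + 7**2 - 10*7))**2 = (1/8 + (-13 + 49 - 70))**2 = (1/8 - 34)**2 = (-271/8)**2 = 73441/64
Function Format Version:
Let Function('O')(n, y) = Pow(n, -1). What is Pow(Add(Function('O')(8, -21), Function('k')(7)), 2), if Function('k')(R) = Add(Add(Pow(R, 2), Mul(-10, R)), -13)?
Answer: Rational(73441, 64) ≈ 1147.5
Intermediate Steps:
Function('k')(R) = Add(-13, Pow(R, 2), Mul(-10, R))
Pow(Add(Function('O')(8, -21), Function('k')(7)), 2) = Pow(Add(Pow(8, -1), Add(-13, Pow(7, 2), Mul(-10, 7))), 2) = Pow(Add(Rational(1, 8), Add(-13, 49, -70)), 2) = Pow(Add(Rational(1, 8), -34), 2) = Pow(Rational(-271, 8), 2) = Rational(73441, 64)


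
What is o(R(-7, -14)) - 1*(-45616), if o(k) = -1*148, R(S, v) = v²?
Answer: 45468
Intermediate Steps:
o(k) = -148
o(R(-7, -14)) - 1*(-45616) = -148 - 1*(-45616) = -148 + 45616 = 45468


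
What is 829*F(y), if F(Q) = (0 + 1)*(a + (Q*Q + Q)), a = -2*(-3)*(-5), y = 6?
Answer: 9948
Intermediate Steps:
a = -30 (a = 6*(-5) = -30)
F(Q) = -30 + Q + Q**2 (F(Q) = (0 + 1)*(-30 + (Q*Q + Q)) = 1*(-30 + (Q**2 + Q)) = 1*(-30 + (Q + Q**2)) = 1*(-30 + Q + Q**2) = -30 + Q + Q**2)
829*F(y) = 829*(-30 + 6 + 6**2) = 829*(-30 + 6 + 36) = 829*12 = 9948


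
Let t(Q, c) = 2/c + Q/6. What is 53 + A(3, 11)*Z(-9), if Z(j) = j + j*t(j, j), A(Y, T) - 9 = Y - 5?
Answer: 197/2 ≈ 98.500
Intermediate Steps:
t(Q, c) = 2/c + Q/6 (t(Q, c) = 2/c + Q*(1/6) = 2/c + Q/6)
A(Y, T) = 4 + Y (A(Y, T) = 9 + (Y - 5) = 9 + (-5 + Y) = 4 + Y)
Z(j) = j + j*(2/j + j/6)
53 + A(3, 11)*Z(-9) = 53 + (4 + 3)*(2 - 9 + (1/6)*(-9)**2) = 53 + 7*(2 - 9 + (1/6)*81) = 53 + 7*(2 - 9 + 27/2) = 53 + 7*(13/2) = 53 + 91/2 = 197/2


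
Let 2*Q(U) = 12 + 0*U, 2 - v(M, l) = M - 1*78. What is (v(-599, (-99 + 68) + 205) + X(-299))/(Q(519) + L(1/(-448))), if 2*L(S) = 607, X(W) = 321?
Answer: 2000/619 ≈ 3.2310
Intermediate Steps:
v(M, l) = 80 - M (v(M, l) = 2 - (M - 1*78) = 2 - (M - 78) = 2 - (-78 + M) = 2 + (78 - M) = 80 - M)
Q(U) = 6 (Q(U) = (12 + 0*U)/2 = (12 + 0)/2 = (½)*12 = 6)
L(S) = 607/2 (L(S) = (½)*607 = 607/2)
(v(-599, (-99 + 68) + 205) + X(-299))/(Q(519) + L(1/(-448))) = ((80 - 1*(-599)) + 321)/(6 + 607/2) = ((80 + 599) + 321)/(619/2) = (679 + 321)*(2/619) = 1000*(2/619) = 2000/619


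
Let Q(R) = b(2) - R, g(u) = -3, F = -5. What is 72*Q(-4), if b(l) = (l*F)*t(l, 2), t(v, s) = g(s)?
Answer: 2448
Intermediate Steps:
t(v, s) = -3
b(l) = 15*l (b(l) = (l*(-5))*(-3) = -5*l*(-3) = 15*l)
Q(R) = 30 - R (Q(R) = 15*2 - R = 30 - R)
72*Q(-4) = 72*(30 - 1*(-4)) = 72*(30 + 4) = 72*34 = 2448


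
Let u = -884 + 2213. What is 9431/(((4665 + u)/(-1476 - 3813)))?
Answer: -16626853/1998 ≈ -8321.8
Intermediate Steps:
u = 1329
9431/(((4665 + u)/(-1476 - 3813))) = 9431/(((4665 + 1329)/(-1476 - 3813))) = 9431/((5994/(-5289))) = 9431/((5994*(-1/5289))) = 9431/(-1998/1763) = 9431*(-1763/1998) = -16626853/1998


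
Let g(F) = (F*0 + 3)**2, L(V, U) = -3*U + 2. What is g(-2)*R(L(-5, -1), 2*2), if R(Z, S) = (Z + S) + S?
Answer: 117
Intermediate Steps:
L(V, U) = 2 - 3*U
R(Z, S) = Z + 2*S (R(Z, S) = (S + Z) + S = Z + 2*S)
g(F) = 9 (g(F) = (0 + 3)**2 = 3**2 = 9)
g(-2)*R(L(-5, -1), 2*2) = 9*((2 - 3*(-1)) + 2*(2*2)) = 9*((2 + 3) + 2*4) = 9*(5 + 8) = 9*13 = 117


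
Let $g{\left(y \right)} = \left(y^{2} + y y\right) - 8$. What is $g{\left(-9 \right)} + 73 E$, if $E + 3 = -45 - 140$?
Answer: $-13570$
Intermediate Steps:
$E = -188$ ($E = -3 - 185 = -188$)
$g{\left(y \right)} = -8 + 2 y^{2}$ ($g{\left(y \right)} = \left(y^{2} + y^{2}\right) - 8 = 2 y^{2} - 8 = -8 + 2 y^{2}$)
$g{\left(-9 \right)} + 73 E = \left(-8 + 2 \left(-9\right)^{2}\right) + 73 \left(-188\right) = \left(-8 + 2 \cdot 81\right) - 13724 = \left(-8 + 162\right) - 13724 = 154 - 13724 = -13570$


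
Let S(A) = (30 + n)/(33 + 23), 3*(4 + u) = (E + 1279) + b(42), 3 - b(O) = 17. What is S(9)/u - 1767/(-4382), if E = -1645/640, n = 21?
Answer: 16726449/41256530 ≈ 0.40543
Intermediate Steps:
b(O) = -14 (b(O) = 3 - 1*17 = 3 - 17 = -14)
E = -329/128 (E = -1645*1/640 = -329/128 ≈ -2.5703)
u = 160055/384 (u = -4 + ((-329/128 + 1279) - 14)/3 = -4 + (163383/128 - 14)/3 = -4 + (⅓)*(161591/128) = -4 + 161591/384 = 160055/384 ≈ 416.81)
S(A) = 51/56 (S(A) = (30 + 21)/(33 + 23) = 51/56)
S(9)/u - 1767/(-4382) = 51/(56*(160055/384)) - 1767/(-4382) = (51/56)*(384/160055) - 1767*(-1/4382) = 144/65905 + 1767/4382 = 16726449/41256530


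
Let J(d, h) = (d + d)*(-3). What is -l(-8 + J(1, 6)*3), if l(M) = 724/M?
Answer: 362/13 ≈ 27.846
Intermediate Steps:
J(d, h) = -6*d (J(d, h) = (2*d)*(-3) = -6*d)
-l(-8 + J(1, 6)*3) = -724/(-8 - 6*1*3) = -724/(-8 - 6*3) = -724/(-8 - 18) = -724/(-26) = -724*(-1)/26 = -1*(-362/13) = 362/13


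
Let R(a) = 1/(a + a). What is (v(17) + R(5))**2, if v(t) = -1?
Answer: 81/100 ≈ 0.81000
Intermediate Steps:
R(a) = 1/(2*a)
(v(17) + R(5))**2 = (-1 + (1/2)/5)**2 = (-1 + (1/2)*(1/5))**2 = (-1 + 1/10)**2 = (-9/10)**2 = 81/100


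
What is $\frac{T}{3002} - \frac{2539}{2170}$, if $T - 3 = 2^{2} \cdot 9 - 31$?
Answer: $- \frac{3802359}{3257170} \approx -1.1674$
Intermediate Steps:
$T = 8$ ($T = 3 - \left(31 - 2^{2} \cdot 9\right) = 3 + \left(4 \cdot 9 - 31\right) = 3 + \left(36 - 31\right) = 3 + 5 = 8$)
$\frac{T}{3002} - \frac{2539}{2170} = \frac{8}{3002} - \frac{2539}{2170} = 8 \cdot \frac{1}{3002} - \frac{2539}{2170} = \frac{4}{1501} - \frac{2539}{2170} = - \frac{3802359}{3257170}$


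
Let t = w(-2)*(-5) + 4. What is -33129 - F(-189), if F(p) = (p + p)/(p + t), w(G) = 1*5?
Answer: -165654/5 ≈ -33131.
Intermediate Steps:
w(G) = 5
t = -21 (t = 5*(-5) + 4 = -25 + 4 = -21)
F(p) = 2*p/(-21 + p) (F(p) = (p + p)/(p - 21) = (2*p)/(-21 + p) = 2*p/(-21 + p))
-33129 - F(-189) = -33129 - 2*(-189)/(-21 - 189) = -33129 - 2*(-189)/(-210) = -33129 - 2*(-189)*(-1)/210 = -33129 - 1*9/5 = -33129 - 9/5 = -165654/5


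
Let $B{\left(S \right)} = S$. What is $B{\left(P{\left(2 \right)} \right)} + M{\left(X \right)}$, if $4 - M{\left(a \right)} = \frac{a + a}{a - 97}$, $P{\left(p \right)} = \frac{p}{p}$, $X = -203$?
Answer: $\frac{547}{150} \approx 3.6467$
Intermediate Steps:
$P{\left(p \right)} = 1$
$M{\left(a \right)} = 4 - \frac{2 a}{-97 + a}$ ($M{\left(a \right)} = 4 - \frac{a + a}{a - 97} = 4 - \frac{2 a}{-97 + a}$)
$B{\left(P{\left(2 \right)} \right)} + M{\left(X \right)} = 1 + \frac{2 \left(-194 - 203\right)}{-97 - 203} = 1 + 2 \frac{1}{-300} \left(-397\right) = 1 + 2 \left(- \frac{1}{300}\right) \left(-397\right) = 1 + \frac{397}{150} = \frac{547}{150}$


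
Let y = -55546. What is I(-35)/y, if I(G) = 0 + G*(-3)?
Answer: -105/55546 ≈ -0.0018903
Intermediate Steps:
I(G) = -3*G (I(G) = 0 - 3*G = -3*G)
I(-35)/y = -3*(-35)/(-55546) = 105*(-1/55546) = -105/55546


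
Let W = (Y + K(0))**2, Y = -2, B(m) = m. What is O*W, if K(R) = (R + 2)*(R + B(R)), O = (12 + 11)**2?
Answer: 2116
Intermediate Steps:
O = 529 (O = 23**2 = 529)
K(R) = 2*R*(2 + R) (K(R) = (R + 2)*(R + R) = (2 + R)*(2*R) = 2*R*(2 + R))
W = 4 (W = (-2 + 2*0*(2 + 0))**2 = (-2 + 2*0*2)**2 = (-2 + 0)**2 = (-2)**2 = 4)
O*W = 529*4 = 2116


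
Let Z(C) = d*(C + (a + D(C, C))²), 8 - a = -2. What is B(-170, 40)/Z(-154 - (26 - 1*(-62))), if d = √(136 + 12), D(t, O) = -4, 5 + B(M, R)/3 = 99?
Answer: -141*√37/7622 ≈ -0.11253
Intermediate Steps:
B(M, R) = 282 (B(M, R) = -15 + 3*99 = -15 + 297 = 282)
a = 10 (a = 8 - 1*(-2) = 8 + 2 = 10)
d = 2*√37 (d = √148 = 2*√37 ≈ 12.166)
Z(C) = 2*√37*(36 + C) (Z(C) = (2*√37)*(C + (10 - 4)²) = (2*√37)*(C + 6²) = (2*√37)*(C + 36) = (2*√37)*(36 + C) = 2*√37*(36 + C))
B(-170, 40)/Z(-154 - (26 - 1*(-62))) = 282/((2*√37*(36 + (-154 - (26 - 1*(-62)))))) = 282/((2*√37*(36 + (-154 - (26 + 62))))) = 282/((2*√37*(36 + (-154 - 1*88)))) = 282/((2*√37*(36 + (-154 - 88)))) = 282/((2*√37*(36 - 242))) = 282/((2*√37*(-206))) = 282/((-412*√37)) = 282*(-√37/15244) = -141*√37/7622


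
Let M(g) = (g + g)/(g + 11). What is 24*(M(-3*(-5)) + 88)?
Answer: 27816/13 ≈ 2139.7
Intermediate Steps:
M(g) = 2*g/(11 + g) (M(g) = (2*g)/(11 + g) = 2*g/(11 + g))
24*(M(-3*(-5)) + 88) = 24*(2*(-3*(-5))/(11 - 3*(-5)) + 88) = 24*(2*15/(11 + 15) + 88) = 24*(2*15/26 + 88) = 24*(2*15*(1/26) + 88) = 24*(15/13 + 88) = 24*(1159/13) = 27816/13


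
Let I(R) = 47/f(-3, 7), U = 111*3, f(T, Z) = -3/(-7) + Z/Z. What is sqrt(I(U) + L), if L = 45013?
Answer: 3*sqrt(500510)/10 ≈ 212.24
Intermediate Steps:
f(T, Z) = 10/7 (f(T, Z) = -3*(-1/7) + 1 = 3/7 + 1 = 10/7)
U = 333
I(R) = 329/10 (I(R) = 47/(10/7) = 47*(7/10) = 329/10)
sqrt(I(U) + L) = sqrt(329/10 + 45013) = sqrt(450459/10) = 3*sqrt(500510)/10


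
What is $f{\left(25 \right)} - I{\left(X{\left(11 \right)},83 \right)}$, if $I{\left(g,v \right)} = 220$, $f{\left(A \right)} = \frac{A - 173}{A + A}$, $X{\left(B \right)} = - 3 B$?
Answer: $- \frac{5574}{25} \approx -222.96$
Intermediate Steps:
$f{\left(A \right)} = \frac{-173 + A}{2 A}$
$f{\left(25 \right)} - I{\left(X{\left(11 \right)},83 \right)} = \frac{-173 + 25}{2 \cdot 25} - 220 = \frac{1}{2} \cdot \frac{1}{25} \left(-148\right) - 220 = - \frac{74}{25} - 220 = - \frac{5574}{25}$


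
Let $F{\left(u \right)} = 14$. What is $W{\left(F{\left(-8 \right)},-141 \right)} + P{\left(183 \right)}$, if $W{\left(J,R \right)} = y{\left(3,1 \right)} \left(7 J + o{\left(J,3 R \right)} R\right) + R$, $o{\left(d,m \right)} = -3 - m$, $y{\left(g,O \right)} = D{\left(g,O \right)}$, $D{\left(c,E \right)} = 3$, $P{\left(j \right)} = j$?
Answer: $-177324$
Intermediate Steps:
$y{\left(g,O \right)} = 3$
$W{\left(J,R \right)} = R + 21 J + 3 R \left(-3 - 3 R\right)$ ($W{\left(J,R \right)} = 3 \left(7 J + \left(-3 - 3 R\right) R\right) + R = 3 \left(7 J + R \left(-3 - 3 R\right)\right) + R = \left(21 J + 3 R \left(-3 - 3 R\right)\right) + R = R + 21 J + 3 R \left(-3 - 3 R\right)$)
$W{\left(F{\left(-8 \right)},-141 \right)} + P{\left(183 \right)} = \left(-141 + 21 \cdot 14 - - 1269 \left(1 - 141\right)\right) + 183 = \left(-141 + 294 - \left(-1269\right) \left(-140\right)\right) + 183 = \left(-141 + 294 - 177660\right) + 183 = -177507 + 183 = -177324$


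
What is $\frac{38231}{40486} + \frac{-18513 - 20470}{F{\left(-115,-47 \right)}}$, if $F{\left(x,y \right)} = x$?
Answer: $\frac{1582662303}{4655890} \approx 339.93$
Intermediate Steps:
$\frac{38231}{40486} + \frac{-18513 - 20470}{F{\left(-115,-47 \right)}} = \frac{38231}{40486} + \frac{-18513 - 20470}{-115} = 38231 \cdot \frac{1}{40486} + \left(-18513 - 20470\right) \left(- \frac{1}{115}\right) = \frac{38231}{40486} - - \frac{38983}{115} = \frac{38231}{40486} + \frac{38983}{115} = \frac{1582662303}{4655890}$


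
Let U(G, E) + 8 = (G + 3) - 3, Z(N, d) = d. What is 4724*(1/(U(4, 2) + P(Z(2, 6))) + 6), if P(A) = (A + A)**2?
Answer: 993221/35 ≈ 28378.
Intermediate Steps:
U(G, E) = -8 + G (U(G, E) = -8 + ((G + 3) - 3) = -8 + ((3 + G) - 3) = -8 + G)
P(A) = 4*A**2 (P(A) = (2*A)**2 = 4*A**2)
4724*(1/(U(4, 2) + P(Z(2, 6))) + 6) = 4724*(1/((-8 + 4) + 4*6**2) + 6) = 4724*(1/(-4 + 4*36) + 6) = 4724*(1/(-4 + 144) + 6) = 4724*(1/140 + 6) = 4724*(841/140) = 993221/35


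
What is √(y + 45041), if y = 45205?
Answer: 13*√534 ≈ 300.41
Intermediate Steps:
√(y + 45041) = √(45205 + 45041) = √90246 = 13*√534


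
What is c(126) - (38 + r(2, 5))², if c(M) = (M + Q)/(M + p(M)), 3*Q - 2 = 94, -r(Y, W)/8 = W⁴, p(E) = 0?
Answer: -1551150893/63 ≈ -2.4621e+7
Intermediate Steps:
r(Y, W) = -8*W⁴
Q = 32 (Q = ⅔ + (⅓)*94 = ⅔ + 94/3 = 32)
c(M) = (32 + M)/M (c(M) = (M + 32)/(M + 0) = (32 + M)/M)
c(126) - (38 + r(2, 5))² = (32 + 126)/126 - (38 - 8*5⁴)² = (1/126)*158 - (38 - 8*625)² = 79/63 - (38 - 5000)² = 79/63 - 1*(-4962)² = 79/63 - 1*24621444 = 79/63 - 24621444 = -1551150893/63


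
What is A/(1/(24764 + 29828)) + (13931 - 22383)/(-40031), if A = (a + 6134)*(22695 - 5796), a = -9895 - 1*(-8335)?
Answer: 168920598139881604/40031 ≈ 4.2197e+12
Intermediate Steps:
a = -1560 (a = -9895 + 8335 = -1560)
A = 77296026 (A = (-1560 + 6134)*(22695 - 5796) = 4574*16899 = 77296026)
A/(1/(24764 + 29828)) + (13931 - 22383)/(-40031) = 77296026/(1/(24764 + 29828)) + (13931 - 22383)/(-40031) = 77296026/(1/54592) - 8452*(-1/40031) = 77296026/(1/54592) + 8452/40031 = 77296026*54592 + 8452/40031 = 4219744651392 + 8452/40031 = 168920598139881604/40031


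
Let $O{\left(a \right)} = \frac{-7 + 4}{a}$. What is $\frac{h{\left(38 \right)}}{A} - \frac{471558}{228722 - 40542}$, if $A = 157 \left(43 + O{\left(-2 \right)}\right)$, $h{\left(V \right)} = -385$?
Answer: $- \frac{3366989267}{1314719570} \approx -2.561$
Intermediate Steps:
$O{\left(a \right)} = - \frac{3}{a}$
$A = \frac{13973}{2}$ ($A = 157 \left(43 - \frac{3}{-2}\right) = 157 \left(43 - - \frac{3}{2}\right) = 157 \left(43 + \frac{3}{2}\right) = 157 \cdot \frac{89}{2} = \frac{13973}{2} \approx 6986.5$)
$\frac{h{\left(38 \right)}}{A} - \frac{471558}{228722 - 40542} = - \frac{385}{\frac{13973}{2}} - \frac{471558}{228722 - 40542} = \left(-385\right) \frac{2}{13973} - \frac{471558}{188180} = - \frac{770}{13973} - \frac{235779}{94090} = - \frac{3366989267}{1314719570}$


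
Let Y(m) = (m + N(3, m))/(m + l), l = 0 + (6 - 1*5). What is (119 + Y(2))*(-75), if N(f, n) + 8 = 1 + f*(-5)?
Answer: -8425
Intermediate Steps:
l = 1 (l = 0 + (6 - 5) = 0 + 1 = 1)
N(f, n) = -7 - 5*f (N(f, n) = -8 + (1 + f*(-5)) = -8 + (1 - 5*f) = -7 - 5*f)
Y(m) = (-22 + m)/(1 + m) (Y(m) = (m + (-7 - 5*3))/(m + 1) = (m + (-7 - 15))/(1 + m) = (m - 22)/(1 + m) = (-22 + m)/(1 + m))
(119 + Y(2))*(-75) = (119 + (-22 + 2)/(1 + 2))*(-75) = (119 - 20/3)*(-75) = (337/3)*(-75) = -8425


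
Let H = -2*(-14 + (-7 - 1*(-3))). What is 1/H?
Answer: 1/36 ≈ 0.027778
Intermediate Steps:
H = 36 (H = -2*(-14 + (-7 + 3)) = -2*(-14 - 4) = -2*(-18) = 36)
1/H = 1/36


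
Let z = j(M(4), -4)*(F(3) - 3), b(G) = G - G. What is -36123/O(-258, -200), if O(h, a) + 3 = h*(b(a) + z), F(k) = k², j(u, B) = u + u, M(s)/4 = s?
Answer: 12041/16513 ≈ 0.72918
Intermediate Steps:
M(s) = 4*s
j(u, B) = 2*u
b(G) = 0
z = 192 (z = (2*(4*4))*(3² - 3) = (2*16)*(9 - 3) = 32*6 = 192)
O(h, a) = -3 + 192*h (O(h, a) = -3 + h*(0 + 192) = -3 + h*192 = -3 + 192*h)
-36123/O(-258, -200) = -36123/(-3 + 192*(-258)) = -36123/(-3 - 49536) = -36123/(-49539) = -36123*(-1/49539) = 12041/16513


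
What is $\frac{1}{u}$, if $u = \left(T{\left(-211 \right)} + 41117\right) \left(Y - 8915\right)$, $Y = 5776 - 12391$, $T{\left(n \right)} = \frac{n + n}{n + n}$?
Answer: $- \frac{1}{638562540} \approx -1.566 \cdot 10^{-9}$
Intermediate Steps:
$T{\left(n \right)} = 1$ ($T{\left(n \right)} = \frac{2 n}{2 n} = 2 n \frac{1}{2 n} = 1$)
$Y = -6615$
$u = -638562540$ ($u = \left(1 + 41117\right) \left(-6615 - 8915\right) = 41118 \left(-15530\right) = -638562540$)
$\frac{1}{u} = \frac{1}{-638562540} = - \frac{1}{638562540}$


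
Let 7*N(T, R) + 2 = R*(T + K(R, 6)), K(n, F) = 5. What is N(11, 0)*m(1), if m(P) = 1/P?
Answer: -2/7 ≈ -0.28571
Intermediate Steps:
N(T, R) = -2/7 + R*(5 + T)/7 (N(T, R) = -2/7 + (R*(T + 5))/7 = -2/7 + (R*(5 + T))/7 = -2/7 + R*(5 + T)/7)
N(11, 0)*m(1) = (-2/7 + (5/7)*0 + (⅐)*0*11)/1 = (-2/7 + 0 + 0)*1 = -2/7*1 = -2/7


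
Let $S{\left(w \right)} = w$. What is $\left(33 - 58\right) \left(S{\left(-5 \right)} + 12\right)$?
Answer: $-175$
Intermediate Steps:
$\left(33 - 58\right) \left(S{\left(-5 \right)} + 12\right) = \left(33 - 58\right) \left(-5 + 12\right) = \left(33 - 58\right) 7 = \left(-25\right) 7 = -175$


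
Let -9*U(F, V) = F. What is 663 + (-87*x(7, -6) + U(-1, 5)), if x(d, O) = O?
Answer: 10666/9 ≈ 1185.1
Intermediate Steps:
U(F, V) = -F/9
663 + (-87*x(7, -6) + U(-1, 5)) = 663 + (-87*(-6) - ⅑*(-1)) = 663 + (522 + ⅑) = 663 + 4699/9 = 10666/9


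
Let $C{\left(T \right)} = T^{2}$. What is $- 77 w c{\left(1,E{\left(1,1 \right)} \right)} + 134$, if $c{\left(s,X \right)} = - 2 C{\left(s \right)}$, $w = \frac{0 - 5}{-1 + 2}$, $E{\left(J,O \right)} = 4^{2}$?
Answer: $-636$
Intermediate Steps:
$E{\left(J,O \right)} = 16$
$w = -5$ ($w = - \frac{5}{1} = \left(-5\right) 1 = -5$)
$c{\left(s,X \right)} = - 2 s^{2}$
$- 77 w c{\left(1,E{\left(1,1 \right)} \right)} + 134 = - 77 \left(- 5 \left(- 2 \cdot 1^{2}\right)\right) + 134 = - 77 \left(- 5 \left(\left(-2\right) 1\right)\right) + 134 = - 77 \left(\left(-5\right) \left(-2\right)\right) + 134 = \left(-77\right) 10 + 134 = -770 + 134 = -636$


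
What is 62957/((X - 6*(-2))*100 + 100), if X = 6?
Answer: 62957/1900 ≈ 33.135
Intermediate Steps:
62957/((X - 6*(-2))*100 + 100) = 62957/((6 - 6*(-2))*100 + 100) = 62957/((6 + 12)*100 + 100) = 62957/(18*100 + 100) = 62957/(1800 + 100) = 62957/1900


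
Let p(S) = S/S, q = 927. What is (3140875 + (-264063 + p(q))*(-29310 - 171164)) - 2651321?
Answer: 52938054942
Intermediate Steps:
p(S) = 1
(3140875 + (-264063 + p(q))*(-29310 - 171164)) - 2651321 = (3140875 + (-264063 + 1)*(-29310 - 171164)) - 2651321 = (3140875 - 264062*(-200474)) - 2651321 = (3140875 + 52937565388) - 2651321 = 52940706263 - 2651321 = 52938054942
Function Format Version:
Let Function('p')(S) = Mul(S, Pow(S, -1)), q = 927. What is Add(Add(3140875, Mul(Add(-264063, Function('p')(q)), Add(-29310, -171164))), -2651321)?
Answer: 52938054942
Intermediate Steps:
Function('p')(S) = 1
Add(Add(3140875, Mul(Add(-264063, Function('p')(q)), Add(-29310, -171164))), -2651321) = Add(Add(3140875, Mul(Add(-264063, 1), Add(-29310, -171164))), -2651321) = Add(Add(3140875, Mul(-264062, -200474)), -2651321) = Add(Add(3140875, 52937565388), -2651321) = Add(52940706263, -2651321) = 52938054942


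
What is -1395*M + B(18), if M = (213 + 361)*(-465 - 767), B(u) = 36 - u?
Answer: 986499378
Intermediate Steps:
M = -707168 (M = 574*(-1232) = -707168)
-1395*M + B(18) = -1395*(-707168) + (36 - 1*18) = 986499360 + (36 - 18) = 986499360 + 18 = 986499378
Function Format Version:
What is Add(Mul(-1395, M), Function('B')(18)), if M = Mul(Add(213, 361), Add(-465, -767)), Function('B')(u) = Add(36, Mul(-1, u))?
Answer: 986499378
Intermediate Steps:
M = -707168 (M = Mul(574, -1232) = -707168)
Add(Mul(-1395, M), Function('B')(18)) = Add(Mul(-1395, -707168), Add(36, Mul(-1, 18))) = Add(986499360, Add(36, -18)) = Add(986499360, 18) = 986499378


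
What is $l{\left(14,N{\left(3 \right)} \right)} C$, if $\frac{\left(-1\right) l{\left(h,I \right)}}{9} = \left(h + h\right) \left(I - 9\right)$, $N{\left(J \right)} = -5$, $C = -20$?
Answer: $-70560$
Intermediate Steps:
$l{\left(h,I \right)} = - 18 h \left(-9 + I\right)$ ($l{\left(h,I \right)} = - 9 \left(h + h\right) \left(I - 9\right) = - 9 \cdot 2 h \left(-9 + I\right) = - 18 h \left(-9 + I\right)$)
$l{\left(14,N{\left(3 \right)} \right)} C = 18 \cdot 14 \left(9 - -5\right) \left(-20\right) = 18 \cdot 14 \left(9 + 5\right) \left(-20\right) = 18 \cdot 14 \cdot 14 \left(-20\right) = 3528 \left(-20\right) = -70560$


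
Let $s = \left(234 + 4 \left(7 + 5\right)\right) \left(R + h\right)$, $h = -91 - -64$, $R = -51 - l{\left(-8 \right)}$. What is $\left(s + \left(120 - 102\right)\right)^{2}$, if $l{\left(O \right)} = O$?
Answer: $388957284$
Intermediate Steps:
$R = -43$ ($R = -51 - -8 = -51 + 8 = -43$)
$h = -27$ ($h = -91 + 64 = -27$)
$s = -19740$ ($s = \left(234 + 4 \left(7 + 5\right)\right) \left(-43 - 27\right) = \left(234 + 4 \cdot 12\right) \left(-70\right) = \left(234 + 48\right) \left(-70\right) = 282 \left(-70\right) = -19740$)
$\left(s + \left(120 - 102\right)\right)^{2} = \left(-19740 + \left(120 - 102\right)\right)^{2} = \left(-19740 + 18\right)^{2} = \left(-19722\right)^{2} = 388957284$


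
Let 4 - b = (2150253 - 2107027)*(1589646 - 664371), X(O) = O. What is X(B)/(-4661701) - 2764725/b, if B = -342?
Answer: 2415175618287/16949918199040486 ≈ 0.00014249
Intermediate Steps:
b = -39995937146 (b = 4 - (2150253 - 2107027)*(1589646 - 664371) = 4 - 43226*925275 = 4 - 1*39995937150 = 4 - 39995937150 = -39995937146)
X(B)/(-4661701) - 2764725/b = -342/(-4661701) - 2764725/(-39995937146) = -342*(-1/4661701) - 2764725*(-1/39995937146) = 342/4661701 + 2764725/39995937146 = 2415175618287/16949918199040486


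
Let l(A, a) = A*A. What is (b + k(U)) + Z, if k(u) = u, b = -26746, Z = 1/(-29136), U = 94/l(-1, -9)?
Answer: -776532673/29136 ≈ -26652.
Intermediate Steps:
l(A, a) = A²
U = 94 (U = 94/((-1)²) = 94/1 = 94*1 = 94)
Z = -1/29136 ≈ -3.4322e-5
(b + k(U)) + Z = (-26746 + 94) - 1/29136 = -26652 - 1/29136 = -776532673/29136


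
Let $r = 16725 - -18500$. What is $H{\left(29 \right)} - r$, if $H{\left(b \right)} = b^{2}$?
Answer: $-34384$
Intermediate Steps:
$r = 35225$ ($r = 16725 + 18500 = 35225$)
$H{\left(29 \right)} - r = 29^{2} - 35225 = 841 - 35225 = -34384$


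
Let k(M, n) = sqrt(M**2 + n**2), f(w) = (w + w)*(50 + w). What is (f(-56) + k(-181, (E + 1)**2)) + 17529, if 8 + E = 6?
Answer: 18201 + sqrt(32762) ≈ 18382.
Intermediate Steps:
E = -2 (E = -8 + 6 = -2)
f(w) = 2*w*(50 + w) (f(w) = (2*w)*(50 + w) = 2*w*(50 + w))
(f(-56) + k(-181, (E + 1)**2)) + 17529 = (2*(-56)*(50 - 56) + sqrt((-181)**2 + ((-2 + 1)**2)**2)) + 17529 = (2*(-56)*(-6) + sqrt(32761 + ((-1)**2)**2)) + 17529 = (672 + sqrt(32761 + 1**2)) + 17529 = (672 + sqrt(32761 + 1)) + 17529 = (672 + sqrt(32762)) + 17529 = 18201 + sqrt(32762)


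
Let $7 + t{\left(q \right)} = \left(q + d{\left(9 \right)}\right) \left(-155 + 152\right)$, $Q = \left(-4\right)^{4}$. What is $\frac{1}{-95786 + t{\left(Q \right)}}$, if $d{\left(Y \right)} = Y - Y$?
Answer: $- \frac{1}{96561} \approx -1.0356 \cdot 10^{-5}$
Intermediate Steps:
$Q = 256$
$d{\left(Y \right)} = 0$
$t{\left(q \right)} = -7 - 3 q$ ($t{\left(q \right)} = -7 + \left(q + 0\right) \left(-155 + 152\right) = -7 + q \left(-3\right) = -7 - 3 q$)
$\frac{1}{-95786 + t{\left(Q \right)}} = \frac{1}{-95786 - 775} = \frac{1}{-96561} = - \frac{1}{96561}$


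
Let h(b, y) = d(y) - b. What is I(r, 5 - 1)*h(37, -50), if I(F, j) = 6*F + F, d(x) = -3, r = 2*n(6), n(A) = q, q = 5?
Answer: -2800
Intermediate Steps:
n(A) = 5
r = 10 (r = 2*5 = 10)
h(b, y) = -3 - b
I(F, j) = 7*F
I(r, 5 - 1)*h(37, -50) = (7*10)*(-3 - 1*37) = 70*(-3 - 37) = 70*(-40) = -2800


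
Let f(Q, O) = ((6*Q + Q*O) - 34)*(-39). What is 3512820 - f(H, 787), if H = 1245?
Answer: 42015609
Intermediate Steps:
f(Q, O) = 1326 - 234*Q - 39*O*Q (f(Q, O) = ((6*Q + O*Q) - 34)*(-39) = (-34 + 6*Q + O*Q)*(-39) = 1326 - 234*Q - 39*O*Q)
3512820 - f(H, 787) = 3512820 - (1326 - 234*1245 - 39*787*1245) = 3512820 - (1326 - 291330 - 38212785) = 3512820 - 1*(-38502789) = 3512820 + 38502789 = 42015609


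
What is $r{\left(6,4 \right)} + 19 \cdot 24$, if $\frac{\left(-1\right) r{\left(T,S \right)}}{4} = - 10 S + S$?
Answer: $600$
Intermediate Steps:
$r{\left(T,S \right)} = 36 S$ ($r{\left(T,S \right)} = - 4 \left(- 10 S + S\right) = - 4 \left(- 9 S\right) = 36 S$)
$r{\left(6,4 \right)} + 19 \cdot 24 = 36 \cdot 4 + 19 \cdot 24 = 144 + 456 = 600$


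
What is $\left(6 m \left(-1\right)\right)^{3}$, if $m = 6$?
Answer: $-46656$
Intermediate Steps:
$\left(6 m \left(-1\right)\right)^{3} = \left(6 \cdot 6 \left(-1\right)\right)^{3} = \left(36 \left(-1\right)\right)^{3} = \left(-36\right)^{3} = -46656$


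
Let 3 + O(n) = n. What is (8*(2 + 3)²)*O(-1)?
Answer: -800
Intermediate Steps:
O(n) = -3 + n
(8*(2 + 3)²)*O(-1) = (8*(2 + 3)²)*(-3 - 1) = (8*5²)*(-4) = (8*25)*(-4) = 200*(-4) = -800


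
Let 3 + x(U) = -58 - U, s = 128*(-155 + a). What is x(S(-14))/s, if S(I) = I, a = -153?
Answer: 47/39424 ≈ 0.0011922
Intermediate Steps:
s = -39424 (s = 128*(-155 - 153) = 128*(-308) = -39424)
x(U) = -61 - U (x(U) = -3 + (-58 - U) = -61 - U)
x(S(-14))/s = (-61 - 1*(-14))/(-39424) = (-61 + 14)*(-1/39424) = -47*(-1/39424) = 47/39424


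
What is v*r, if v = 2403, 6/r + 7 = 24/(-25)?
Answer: -360450/199 ≈ -1811.3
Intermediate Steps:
r = -150/199 (r = 6/(-7 + 24/(-25)) = 6/(-7 + 24*(-1/25)) = 6/(-7 - 24/25) = 6/(-199/25) = 6*(-25/199) = -150/199 ≈ -0.75377)
v*r = 2403*(-150/199) = -360450/199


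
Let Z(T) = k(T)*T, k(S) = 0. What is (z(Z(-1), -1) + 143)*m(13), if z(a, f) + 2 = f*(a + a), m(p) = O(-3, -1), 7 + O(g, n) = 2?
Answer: -705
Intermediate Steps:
O(g, n) = -5 (O(g, n) = -7 + 2 = -5)
m(p) = -5
Z(T) = 0 (Z(T) = 0*T = 0)
z(a, f) = -2 + 2*a*f (z(a, f) = -2 + f*(a + a) = -2 + f*(2*a) = -2 + 2*a*f)
(z(Z(-1), -1) + 143)*m(13) = ((-2 + 2*0*(-1)) + 143)*(-5) = ((-2 + 0) + 143)*(-5) = (-2 + 143)*(-5) = 141*(-5) = -705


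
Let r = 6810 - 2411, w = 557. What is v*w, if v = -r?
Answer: -2450243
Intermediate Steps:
r = 4399
v = -4399 (v = -1*4399 = -4399)
v*w = -4399*557 = -2450243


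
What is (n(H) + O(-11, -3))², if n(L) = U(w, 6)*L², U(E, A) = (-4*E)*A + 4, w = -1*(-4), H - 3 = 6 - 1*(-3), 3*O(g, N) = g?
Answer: 1580460025/9 ≈ 1.7561e+8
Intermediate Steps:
O(g, N) = g/3
H = 12 (H = 3 + (6 - 1*(-3)) = 3 + (6 + 3) = 3 + 9 = 12)
w = 4
U(E, A) = 4 - 4*A*E (U(E, A) = -4*A*E + 4 = 4 - 4*A*E)
n(L) = -92*L² (n(L) = (4 - 4*6*4)*L² = (4 - 96)*L² = -92*L²)
(n(H) + O(-11, -3))² = (-92*12² + (⅓)*(-11))² = (-92*144 - 11/3)² = (-13248 - 11/3)² = (-39755/3)² = 1580460025/9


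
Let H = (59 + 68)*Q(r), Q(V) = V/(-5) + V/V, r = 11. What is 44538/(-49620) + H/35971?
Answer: -268273081/297480170 ≈ -0.90182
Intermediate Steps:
Q(V) = 1 - V/5 (Q(V) = V*(-⅕) + 1 = -V/5 + 1 = 1 - V/5)
H = -762/5 (H = (59 + 68)*(1 - ⅕*11) = 127*(1 - 11/5) = 127*(-6/5) = -762/5 ≈ -152.40)
44538/(-49620) + H/35971 = 44538/(-49620) - 762/5/35971 = 44538*(-1/49620) - 762/5*1/35971 = -7423/8270 - 762/179855 = -268273081/297480170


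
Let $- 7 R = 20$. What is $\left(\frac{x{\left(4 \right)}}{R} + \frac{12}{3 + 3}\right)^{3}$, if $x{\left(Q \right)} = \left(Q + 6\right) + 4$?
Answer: $- \frac{24389}{1000} \approx -24.389$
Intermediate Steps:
$R = - \frac{20}{7}$ ($R = \left(- \frac{1}{7}\right) 20 = - \frac{20}{7} \approx -2.8571$)
$x{\left(Q \right)} = 10 + Q$ ($x{\left(Q \right)} = \left(6 + Q\right) + 4 = 10 + Q$)
$\left(\frac{x{\left(4 \right)}}{R} + \frac{12}{3 + 3}\right)^{3} = \left(\frac{10 + 4}{- \frac{20}{7}} + \frac{12}{3 + 3}\right)^{3} = \left(14 \left(- \frac{7}{20}\right) + \frac{12}{6}\right)^{3} = \left(- \frac{49}{10} + 12 \cdot \frac{1}{6}\right)^{3} = \left(- \frac{49}{10} + 2\right)^{3} = \left(- \frac{29}{10}\right)^{3} = - \frac{24389}{1000}$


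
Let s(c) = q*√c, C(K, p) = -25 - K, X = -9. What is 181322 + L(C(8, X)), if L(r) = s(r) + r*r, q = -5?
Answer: 182411 - 5*I*√33 ≈ 1.8241e+5 - 28.723*I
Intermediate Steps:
s(c) = -5*√c
L(r) = r² - 5*√r (L(r) = -5*√r + r*r = -5*√r + r² = r² - 5*√r)
181322 + L(C(8, X)) = 181322 + ((-25 - 1*8)² - 5*√(-25 - 1*8)) = 181322 + ((-25 - 8)² - 5*√(-25 - 8)) = 181322 + ((-33)² - 5*I*√33) = 181322 + (1089 - 5*I*√33) = 182411 - 5*I*√33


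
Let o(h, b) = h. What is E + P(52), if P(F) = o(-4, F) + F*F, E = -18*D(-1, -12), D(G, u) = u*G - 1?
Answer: 2502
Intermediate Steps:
D(G, u) = -1 + G*u (D(G, u) = G*u - 1 = -1 + G*u)
E = -198 (E = -18*(-1 - 1*(-12)) = -18*(-1 + 12) = -18*11 = -198)
P(F) = -4 + F**2 (P(F) = -4 + F*F = -4 + F**2)
E + P(52) = -198 + (-4 + 52**2) = -198 + (-4 + 2704) = -198 + 2700 = 2502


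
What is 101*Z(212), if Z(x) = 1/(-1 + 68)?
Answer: 101/67 ≈ 1.5075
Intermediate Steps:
Z(x) = 1/67
101*Z(212) = 101*(1/67) = 101/67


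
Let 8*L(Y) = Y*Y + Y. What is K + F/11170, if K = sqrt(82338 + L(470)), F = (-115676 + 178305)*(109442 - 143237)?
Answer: -423309411/2234 + 3*sqrt(48893)/2 ≈ -1.8915e+5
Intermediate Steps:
L(Y) = Y/8 + Y**2/8 (L(Y) = (Y*Y + Y)/8 = (Y**2 + Y)/8 = (Y + Y**2)/8 = Y/8 + Y**2/8)
F = -2116547055 (F = 62629*(-33795) = -2116547055)
K = 3*sqrt(48893)/2 (K = sqrt(82338 + (1/8)*470*(1 + 470)) = sqrt(82338 + (1/8)*470*471) = sqrt(82338 + 110685/4) = sqrt(440037/4) = 3*sqrt(48893)/2 ≈ 331.68)
K + F/11170 = 3*sqrt(48893)/2 - 2116547055/11170 = 3*sqrt(48893)/2 - 2116547055*1/11170 = 3*sqrt(48893)/2 - 423309411/2234 = -423309411/2234 + 3*sqrt(48893)/2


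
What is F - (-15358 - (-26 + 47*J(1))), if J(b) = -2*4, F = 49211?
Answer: 64167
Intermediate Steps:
J(b) = -8
F - (-15358 - (-26 + 47*J(1))) = 49211 - (-15358 - (-26 + 47*(-8))) = 49211 - (-15358 - (-26 - 376)) = 49211 - (-15358 - 1*(-402)) = 49211 - (-15358 + 402) = 49211 - 1*(-14956) = 49211 + 14956 = 64167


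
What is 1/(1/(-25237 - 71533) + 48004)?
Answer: 96770/4645347079 ≈ 2.0832e-5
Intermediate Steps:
1/(1/(-25237 - 71533) + 48004) = 1/(1/(-96770) + 48004) = 1/(-1/96770 + 48004) = 1/(4645347079/96770) = 96770/4645347079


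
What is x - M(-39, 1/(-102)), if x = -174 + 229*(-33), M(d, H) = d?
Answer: -7692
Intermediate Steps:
x = -7731 (x = -174 - 7557 = -7731)
x - M(-39, 1/(-102)) = -7731 - 1*(-39) = -7731 + 39 = -7692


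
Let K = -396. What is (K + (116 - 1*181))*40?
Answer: -18440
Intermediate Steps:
(K + (116 - 1*181))*40 = (-396 + (116 - 1*181))*40 = (-396 + (116 - 181))*40 = (-396 - 65)*40 = -461*40 = -18440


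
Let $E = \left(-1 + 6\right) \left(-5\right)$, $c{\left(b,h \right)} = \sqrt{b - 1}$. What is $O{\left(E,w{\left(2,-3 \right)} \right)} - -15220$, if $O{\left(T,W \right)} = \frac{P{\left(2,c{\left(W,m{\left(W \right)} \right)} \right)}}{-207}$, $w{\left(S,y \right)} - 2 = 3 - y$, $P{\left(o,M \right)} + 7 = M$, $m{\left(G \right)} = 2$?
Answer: $\frac{3150547}{207} - \frac{\sqrt{7}}{207} \approx 15220.0$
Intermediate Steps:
$c{\left(b,h \right)} = \sqrt{-1 + b}$
$P{\left(o,M \right)} = -7 + M$
$E = -25$ ($E = 5 \left(-5\right) = -25$)
$w{\left(S,y \right)} = 5 - y$ ($w{\left(S,y \right)} = 2 - \left(-3 + y\right) = 5 - y$)
$O{\left(T,W \right)} = \frac{7}{207} - \frac{\sqrt{-1 + W}}{207}$ ($O{\left(T,W \right)} = \frac{-7 + \sqrt{-1 + W}}{-207} = \left(-7 + \sqrt{-1 + W}\right) \left(- \frac{1}{207}\right) = \frac{7}{207} - \frac{\sqrt{-1 + W}}{207}$)
$O{\left(E,w{\left(2,-3 \right)} \right)} - -15220 = \left(\frac{7}{207} - \frac{\sqrt{-1 + \left(5 - -3\right)}}{207}\right) - -15220 = \left(\frac{7}{207} - \frac{\sqrt{-1 + \left(5 + 3\right)}}{207}\right) + 15220 = \left(\frac{7}{207} - \frac{\sqrt{-1 + 8}}{207}\right) + 15220 = \left(\frac{7}{207} - \frac{\sqrt{7}}{207}\right) + 15220 = \frac{3150547}{207} - \frac{\sqrt{7}}{207}$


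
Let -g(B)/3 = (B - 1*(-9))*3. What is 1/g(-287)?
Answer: 1/2502 ≈ 0.00039968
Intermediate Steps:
g(B) = -81 - 9*B (g(B) = -3*(B - 1*(-9))*3 = -3*(B + 9)*3 = -3*(9 + B)*3 = -3*(27 + 3*B) = -81 - 9*B)
1/g(-287) = 1/(-81 - 9*(-287)) = 1/(-81 + 2583) = 1/2502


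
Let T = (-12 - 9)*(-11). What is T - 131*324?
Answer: -42213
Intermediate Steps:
T = 231 (T = -21*(-11) = 231)
T - 131*324 = 231 - 131*324 = 231 - 42444 = -42213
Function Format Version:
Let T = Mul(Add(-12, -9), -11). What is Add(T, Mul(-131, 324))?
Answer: -42213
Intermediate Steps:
T = 231 (T = Mul(-21, -11) = 231)
Add(T, Mul(-131, 324)) = Add(231, Mul(-131, 324)) = Add(231, -42444) = -42213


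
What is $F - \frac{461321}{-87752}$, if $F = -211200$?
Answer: $- \frac{2647537297}{12536} \approx -2.1119 \cdot 10^{5}$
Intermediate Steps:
$F - \frac{461321}{-87752} = -211200 - \frac{461321}{-87752} = -211200 - 461321 \left(- \frac{1}{87752}\right) = -211200 - - \frac{65903}{12536} = -211200 + \frac{65903}{12536} = - \frac{2647537297}{12536}$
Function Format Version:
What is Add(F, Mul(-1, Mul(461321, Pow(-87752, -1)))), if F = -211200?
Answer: Rational(-2647537297, 12536) ≈ -2.1119e+5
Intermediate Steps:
Add(F, Mul(-1, Mul(461321, Pow(-87752, -1)))) = Add(-211200, Mul(-1, Mul(461321, Pow(-87752, -1)))) = Add(-211200, Mul(-1, Mul(461321, Rational(-1, 87752)))) = Add(-211200, Mul(-1, Rational(-65903, 12536))) = Add(-211200, Rational(65903, 12536)) = Rational(-2647537297, 12536)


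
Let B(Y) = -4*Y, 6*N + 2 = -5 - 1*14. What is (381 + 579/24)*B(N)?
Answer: 22687/4 ≈ 5671.8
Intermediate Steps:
N = -7/2 (N = -⅓ + (-5 - 1*14)/6 = -⅓ + (-5 - 14)/6 = -⅓ + (⅙)*(-19) = -⅓ - 19/6 = -7/2 ≈ -3.5000)
(381 + 579/24)*B(N) = (381 + 579/24)*(-4*(-7/2)) = (381 + 579*(1/24))*14 = (381 + 193/8)*14 = (3241/8)*14 = 22687/4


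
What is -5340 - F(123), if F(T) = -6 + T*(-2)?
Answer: -5088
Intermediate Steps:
F(T) = -6 - 2*T
-5340 - F(123) = -5340 - (-6 - 2*123) = -5340 - (-6 - 246) = -5340 - 1*(-252) = -5340 + 252 = -5088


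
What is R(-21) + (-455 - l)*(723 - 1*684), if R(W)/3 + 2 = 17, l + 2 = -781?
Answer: 12837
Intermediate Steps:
l = -783 (l = -2 - 781 = -783)
R(W) = 45 (R(W) = -6 + 3*17 = -6 + 51 = 45)
R(-21) + (-455 - l)*(723 - 1*684) = 45 + (-455 - 1*(-783))*(723 - 1*684) = 45 + (-455 + 783)*(723 - 684) = 45 + 328*39 = 45 + 12792 = 12837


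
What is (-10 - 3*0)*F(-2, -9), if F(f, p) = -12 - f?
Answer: 100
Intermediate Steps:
(-10 - 3*0)*F(-2, -9) = (-10 - 3*0)*(-12 - 1*(-2)) = (-10 + 0)*(-12 + 2) = -10*(-10) = 100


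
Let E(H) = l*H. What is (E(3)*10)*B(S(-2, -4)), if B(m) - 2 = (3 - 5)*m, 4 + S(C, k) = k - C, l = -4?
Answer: -1680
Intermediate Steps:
S(C, k) = -4 + k - C (S(C, k) = -4 + (k - C) = -4 + k - C)
E(H) = -4*H
B(m) = 2 - 2*m (B(m) = 2 + (3 - 5)*m = 2 - 2*m)
(E(3)*10)*B(S(-2, -4)) = (-4*3*10)*(2 - 2*(-4 - 4 - 1*(-2))) = (-12*10)*(2 - 2*(-4 - 4 + 2)) = -120*(2 - 2*(-6)) = -120*(2 + 12) = -120*14 = -1680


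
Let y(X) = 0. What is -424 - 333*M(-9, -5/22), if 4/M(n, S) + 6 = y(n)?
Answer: -202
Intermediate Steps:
M(n, S) = -⅔ (M(n, S) = 4/(-6 + 0) = 4/(-6) = 4*(-⅙) = -⅔)
-424 - 333*M(-9, -5/22) = -424 - 333*(-⅔) = -424 + 222 = -202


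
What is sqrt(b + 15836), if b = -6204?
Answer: 4*sqrt(602) ≈ 98.143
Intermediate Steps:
sqrt(b + 15836) = sqrt(-6204 + 15836) = sqrt(9632) = 4*sqrt(602)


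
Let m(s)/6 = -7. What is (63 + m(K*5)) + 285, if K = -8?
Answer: 306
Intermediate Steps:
m(s) = -42 (m(s) = 6*(-7) = -42)
(63 + m(K*5)) + 285 = (63 - 42) + 285 = 21 + 285 = 306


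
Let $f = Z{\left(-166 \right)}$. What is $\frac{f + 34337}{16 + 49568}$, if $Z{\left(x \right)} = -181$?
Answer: $\frac{8539}{12396} \approx 0.68885$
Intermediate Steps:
$f = -181$
$\frac{f + 34337}{16 + 49568} = \frac{-181 + 34337}{16 + 49568} = \frac{34156}{49584} = 34156 \cdot \frac{1}{49584} = \frac{8539}{12396}$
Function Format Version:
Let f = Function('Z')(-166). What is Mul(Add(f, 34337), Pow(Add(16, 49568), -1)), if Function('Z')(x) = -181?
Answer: Rational(8539, 12396) ≈ 0.68885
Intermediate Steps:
f = -181
Mul(Add(f, 34337), Pow(Add(16, 49568), -1)) = Mul(Add(-181, 34337), Pow(Add(16, 49568), -1)) = Mul(34156, Pow(49584, -1)) = Mul(34156, Rational(1, 49584)) = Rational(8539, 12396)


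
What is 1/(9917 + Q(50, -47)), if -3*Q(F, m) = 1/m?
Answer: 141/1398298 ≈ 0.00010084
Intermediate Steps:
Q(F, m) = -1/(3*m)
1/(9917 + Q(50, -47)) = 1/(9917 - ⅓/(-47)) = 1/(9917 - ⅓*(-1/47)) = 1/(9917 + 1/141) = 1/(1398298/141) = 141/1398298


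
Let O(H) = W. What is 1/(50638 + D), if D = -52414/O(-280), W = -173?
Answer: 173/8812788 ≈ 1.9631e-5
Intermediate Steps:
O(H) = -173
D = 52414/173 (D = -52414/(-173) = -52414*(-1/173) = 52414/173 ≈ 302.97)
1/(50638 + D) = 1/(50638 + 52414/173) = 1/(8812788/173) = 173/8812788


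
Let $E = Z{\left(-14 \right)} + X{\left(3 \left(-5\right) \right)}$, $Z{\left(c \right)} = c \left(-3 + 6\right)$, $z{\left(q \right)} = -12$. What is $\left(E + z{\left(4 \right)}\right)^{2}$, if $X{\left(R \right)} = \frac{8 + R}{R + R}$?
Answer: $\frac{2601769}{900} \approx 2890.9$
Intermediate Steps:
$X{\left(R \right)} = \frac{8 + R}{2 R}$
$Z{\left(c \right)} = 3 c$ ($Z{\left(c \right)} = c 3 = 3 c$)
$E = - \frac{1253}{30}$ ($E = 3 \left(-14\right) + \frac{8 + 3 \left(-5\right)}{2 \cdot 3 \left(-5\right)} = -42 + \frac{8 - 15}{2 \left(-15\right)} = -42 + \frac{1}{2} \left(- \frac{1}{15}\right) \left(-7\right) = -42 + \frac{7}{30} = - \frac{1253}{30} \approx -41.767$)
$\left(E + z{\left(4 \right)}\right)^{2} = \left(- \frac{1253}{30} - 12\right)^{2} = \left(- \frac{1613}{30}\right)^{2} = \frac{2601769}{900}$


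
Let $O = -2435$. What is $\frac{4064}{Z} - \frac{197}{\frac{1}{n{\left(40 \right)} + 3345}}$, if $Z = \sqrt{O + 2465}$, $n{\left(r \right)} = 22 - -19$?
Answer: $-667042 + \frac{2032 \sqrt{30}}{15} \approx -6.663 \cdot 10^{5}$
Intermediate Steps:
$n{\left(r \right)} = 41$ ($n{\left(r \right)} = 22 + 19 = 41$)
$Z = \sqrt{30}$ ($Z = \sqrt{-2435 + 2465} = \sqrt{30} \approx 5.4772$)
$\frac{4064}{Z} - \frac{197}{\frac{1}{n{\left(40 \right)} + 3345}} = \frac{4064}{\sqrt{30}} - \frac{197}{\frac{1}{41 + 3345}} = 4064 \frac{\sqrt{30}}{30} - \frac{197}{\frac{1}{3386}} = \frac{2032 \sqrt{30}}{15} - 197 \frac{1}{\frac{1}{3386}} = \frac{2032 \sqrt{30}}{15} - 667042 = -667042 + \frac{2032 \sqrt{30}}{15}$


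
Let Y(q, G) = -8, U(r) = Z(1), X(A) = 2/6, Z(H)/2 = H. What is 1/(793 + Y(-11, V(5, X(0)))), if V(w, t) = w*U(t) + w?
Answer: 1/785 ≈ 0.0012739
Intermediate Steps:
Z(H) = 2*H
X(A) = 1/3 (X(A) = 2*(1/6) = 1/3)
U(r) = 2 (U(r) = 2*1 = 2)
V(w, t) = 3*w (V(w, t) = w*2 + w = 2*w + w = 3*w)
1/(793 + Y(-11, V(5, X(0)))) = 1/(793 - 8) = 1/785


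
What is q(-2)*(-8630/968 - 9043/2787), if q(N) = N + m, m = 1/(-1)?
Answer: 16402717/449636 ≈ 36.480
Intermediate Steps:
m = -1
q(N) = -1 + N (q(N) = N - 1 = -1 + N)
q(-2)*(-8630/968 - 9043/2787) = (-1 - 2)*(-8630/968 - 9043/2787) = -3*(-8630*1/968 - 9043*1/2787) = -3*(-4315/484 - 9043/2787) = -3*(-16402717/1348908) = 16402717/449636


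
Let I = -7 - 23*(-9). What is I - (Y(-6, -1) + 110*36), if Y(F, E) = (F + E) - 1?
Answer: -3752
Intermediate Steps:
Y(F, E) = -1 + E + F (Y(F, E) = (E + F) - 1 = -1 + E + F)
I = 200 (I = -7 + 207 = 200)
I - (Y(-6, -1) + 110*36) = 200 - ((-1 - 1 - 6) + 110*36) = 200 - (-8 + 3960) = 200 - 1*3952 = 200 - 3952 = -3752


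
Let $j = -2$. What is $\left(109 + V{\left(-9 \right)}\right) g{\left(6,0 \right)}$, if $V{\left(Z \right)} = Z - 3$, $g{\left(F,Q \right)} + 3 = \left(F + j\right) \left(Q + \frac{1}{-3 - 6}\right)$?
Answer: $- \frac{3007}{9} \approx -334.11$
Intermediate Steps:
$g{\left(F,Q \right)} = -3 + \left(-2 + F\right) \left(- \frac{1}{9} + Q\right)$ ($g{\left(F,Q \right)} = -3 + \left(F - 2\right) \left(Q + \frac{1}{-3 - 6}\right) = -3 + \left(-2 + F\right) \left(Q + \frac{1}{-9}\right) = -3 + \left(-2 + F\right) \left(Q - \frac{1}{9}\right) = -3 + \left(-2 + F\right) \left(- \frac{1}{9} + Q\right)$)
$V{\left(Z \right)} = -3 + Z$ ($V{\left(Z \right)} = Z - 3 = -3 + Z$)
$\left(109 + V{\left(-9 \right)}\right) g{\left(6,0 \right)} = \left(109 - 12\right) \left(- \frac{25}{9} - 0 - \frac{2}{3} + 6 \cdot 0\right) = \left(109 - 12\right) \left(- \frac{25}{9} + 0 - \frac{2}{3} + 0\right) = 97 \left(- \frac{31}{9}\right) = - \frac{3007}{9}$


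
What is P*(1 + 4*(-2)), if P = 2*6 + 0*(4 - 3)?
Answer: -84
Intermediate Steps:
P = 12 (P = 12 + 0*1 = 12 + 0 = 12)
P*(1 + 4*(-2)) = 12*(1 + 4*(-2)) = 12*(1 - 8) = 12*(-7) = -84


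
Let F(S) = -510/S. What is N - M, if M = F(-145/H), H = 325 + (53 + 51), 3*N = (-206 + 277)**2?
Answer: 14915/87 ≈ 171.44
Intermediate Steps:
N = 5041/3 (N = (-206 + 277)**2/3 = (1/3)*71**2 = (1/3)*5041 = 5041/3 ≈ 1680.3)
H = 429 (H = 325 + 104 = 429)
M = 43758/29 (M = -510/((-145/429)) = -510/((-145*1/429)) = -510/(-145/429) = -510*(-429/145) = 43758/29 ≈ 1508.9)
N - M = 5041/3 - 1*43758/29 = 5041/3 - 43758/29 = 14915/87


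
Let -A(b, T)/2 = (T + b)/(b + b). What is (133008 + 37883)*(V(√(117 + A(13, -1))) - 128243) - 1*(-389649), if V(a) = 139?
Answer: -21891431015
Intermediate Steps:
A(b, T) = -(T + b)/b (A(b, T) = -2*(T + b)/(b + b) = -2*(T + b)/(2*b) = -2*(T + b)*1/(2*b) = -(T + b)/b)
(133008 + 37883)*(V(√(117 + A(13, -1))) - 128243) - 1*(-389649) = (133008 + 37883)*(139 - 128243) - 1*(-389649) = 170891*(-128104) + 389649 = -21891820664 + 389649 = -21891431015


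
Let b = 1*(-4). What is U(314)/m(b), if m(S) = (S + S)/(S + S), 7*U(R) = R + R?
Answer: 628/7 ≈ 89.714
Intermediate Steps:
U(R) = 2*R/7 (U(R) = (R + R)/7 = (2*R)/7 = 2*R/7)
b = -4
m(S) = 1 (m(S) = (2*S)/((2*S)) = (2*S)*(1/(2*S)) = 1)
U(314)/m(b) = ((2/7)*314)/1 = (628/7)*1 = 628/7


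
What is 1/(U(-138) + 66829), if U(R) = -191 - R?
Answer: 1/66776 ≈ 1.4975e-5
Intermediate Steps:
1/(U(-138) + 66829) = 1/((-191 - 1*(-138)) + 66829) = 1/((-191 + 138) + 66829) = 1/(-53 + 66829) = 1/66776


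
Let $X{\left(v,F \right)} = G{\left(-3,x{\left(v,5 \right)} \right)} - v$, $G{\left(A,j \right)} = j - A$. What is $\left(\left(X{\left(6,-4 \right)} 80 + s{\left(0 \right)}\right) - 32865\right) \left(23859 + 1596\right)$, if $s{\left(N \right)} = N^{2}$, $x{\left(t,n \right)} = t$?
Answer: $-830469375$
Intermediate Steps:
$X{\left(v,F \right)} = 3$ ($X{\left(v,F \right)} = \left(v - -3\right) - v = \left(v + 3\right) - v = \left(3 + v\right) - v = 3$)
$\left(\left(X{\left(6,-4 \right)} 80 + s{\left(0 \right)}\right) - 32865\right) \left(23859 + 1596\right) = \left(\left(3 \cdot 80 + 0^{2}\right) - 32865\right) \left(23859 + 1596\right) = \left(\left(240 + 0\right) - 32865\right) 25455 = \left(240 - 32865\right) 25455 = \left(-32625\right) 25455 = -830469375$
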